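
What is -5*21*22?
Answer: -2310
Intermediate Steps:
-5*21*22 = -105*22 = -2310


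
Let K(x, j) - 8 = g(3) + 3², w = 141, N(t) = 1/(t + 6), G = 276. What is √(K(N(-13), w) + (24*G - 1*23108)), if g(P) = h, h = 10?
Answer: I*√16457 ≈ 128.28*I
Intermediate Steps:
N(t) = 1/(6 + t)
g(P) = 10
K(x, j) = 27 (K(x, j) = 8 + (10 + 3²) = 8 + (10 + 9) = 8 + 19 = 27)
√(K(N(-13), w) + (24*G - 1*23108)) = √(27 + (24*276 - 1*23108)) = √(27 + (6624 - 23108)) = √(27 - 16484) = √(-16457) = I*√16457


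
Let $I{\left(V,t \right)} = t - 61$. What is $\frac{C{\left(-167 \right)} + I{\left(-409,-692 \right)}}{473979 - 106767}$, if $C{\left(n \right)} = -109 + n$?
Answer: $- \frac{343}{122404} \approx -0.0028022$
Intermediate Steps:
$I{\left(V,t \right)} = -61 + t$
$\frac{C{\left(-167 \right)} + I{\left(-409,-692 \right)}}{473979 - 106767} = \frac{\left(-109 - 167\right) - 753}{473979 - 106767} = \frac{-276 - 753}{367212} = \left(-1029\right) \frac{1}{367212} = - \frac{343}{122404}$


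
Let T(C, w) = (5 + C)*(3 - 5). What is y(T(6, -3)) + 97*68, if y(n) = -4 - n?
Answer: 6614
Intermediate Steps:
T(C, w) = -10 - 2*C (T(C, w) = (5 + C)*(-2) = -10 - 2*C)
y(T(6, -3)) + 97*68 = (-4 - (-10 - 2*6)) + 97*68 = (-4 - (-10 - 12)) + 6596 = (-4 - 1*(-22)) + 6596 = (-4 + 22) + 6596 = 18 + 6596 = 6614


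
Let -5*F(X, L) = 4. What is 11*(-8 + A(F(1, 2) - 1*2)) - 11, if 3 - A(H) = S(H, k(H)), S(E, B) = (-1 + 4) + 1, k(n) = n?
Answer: -110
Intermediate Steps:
F(X, L) = -4/5 (F(X, L) = -1/5*4 = -4/5)
S(E, B) = 4 (S(E, B) = 3 + 1 = 4)
A(H) = -1 (A(H) = 3 - 1*4 = 3 - 4 = -1)
11*(-8 + A(F(1, 2) - 1*2)) - 11 = 11*(-8 - 1) - 11 = 11*(-9) - 11 = -99 - 11 = -110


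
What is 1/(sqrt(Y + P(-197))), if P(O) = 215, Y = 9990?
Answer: sqrt(10205)/10205 ≈ 0.0098990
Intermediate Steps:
1/(sqrt(Y + P(-197))) = 1/(sqrt(9990 + 215)) = 1/(sqrt(10205)) = sqrt(10205)/10205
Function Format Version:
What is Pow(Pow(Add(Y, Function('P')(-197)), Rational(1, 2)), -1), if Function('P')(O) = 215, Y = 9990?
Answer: Mul(Rational(1, 10205), Pow(10205, Rational(1, 2))) ≈ 0.0098990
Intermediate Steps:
Pow(Pow(Add(Y, Function('P')(-197)), Rational(1, 2)), -1) = Pow(Pow(Add(9990, 215), Rational(1, 2)), -1) = Pow(Pow(10205, Rational(1, 2)), -1) = Mul(Rational(1, 10205), Pow(10205, Rational(1, 2)))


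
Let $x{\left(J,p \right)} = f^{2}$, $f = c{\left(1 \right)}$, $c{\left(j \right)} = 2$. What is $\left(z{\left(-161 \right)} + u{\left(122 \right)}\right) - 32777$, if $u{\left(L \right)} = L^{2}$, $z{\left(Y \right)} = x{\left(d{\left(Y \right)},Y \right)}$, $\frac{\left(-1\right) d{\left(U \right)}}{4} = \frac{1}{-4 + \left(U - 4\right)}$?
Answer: $-17889$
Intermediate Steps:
$f = 2$
$d{\left(U \right)} = - \frac{4}{-8 + U}$ ($d{\left(U \right)} = - \frac{4}{-4 + \left(U - 4\right)} = - \frac{4}{-4 + \left(-4 + U\right)} = - \frac{4}{-8 + U}$)
$x{\left(J,p \right)} = 4$ ($x{\left(J,p \right)} = 2^{2} = 4$)
$z{\left(Y \right)} = 4$
$\left(z{\left(-161 \right)} + u{\left(122 \right)}\right) - 32777 = \left(4 + 122^{2}\right) - 32777 = \left(4 + 14884\right) - 32777 = 14888 - 32777 = -17889$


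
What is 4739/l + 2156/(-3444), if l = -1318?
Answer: -684383/162114 ≈ -4.2216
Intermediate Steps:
4739/l + 2156/(-3444) = 4739/(-1318) + 2156/(-3444) = 4739*(-1/1318) + 2156*(-1/3444) = -4739/1318 - 77/123 = -684383/162114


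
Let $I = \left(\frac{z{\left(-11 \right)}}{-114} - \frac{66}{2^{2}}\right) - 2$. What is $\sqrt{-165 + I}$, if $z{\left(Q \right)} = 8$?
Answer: $\frac{i \sqrt{2385678}}{114} \approx 13.549 i$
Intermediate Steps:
$I = - \frac{2117}{114}$ ($I = \left(\frac{8}{-114} - \frac{66}{2^{2}}\right) - 2 = \left(8 \left(- \frac{1}{114}\right) - \frac{66}{4}\right) - 2 = \left(- \frac{4}{57} - \frac{33}{2}\right) - 2 = - \frac{1889}{114} - 2 = - \frac{2117}{114} \approx -18.57$)
$\sqrt{-165 + I} = \sqrt{-165 - \frac{2117}{114}} = \sqrt{- \frac{20927}{114}} = \frac{i \sqrt{2385678}}{114}$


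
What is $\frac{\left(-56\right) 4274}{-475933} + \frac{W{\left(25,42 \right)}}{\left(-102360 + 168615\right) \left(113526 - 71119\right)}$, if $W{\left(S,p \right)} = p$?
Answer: $\frac{32022812432106}{63677020256305} \approx 0.50289$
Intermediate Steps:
$\frac{\left(-56\right) 4274}{-475933} + \frac{W{\left(25,42 \right)}}{\left(-102360 + 168615\right) \left(113526 - 71119\right)} = \frac{\left(-56\right) 4274}{-475933} + \frac{42}{\left(-102360 + 168615\right) \left(113526 - 71119\right)} = \left(-239344\right) \left(- \frac{1}{475933}\right) + \frac{42}{66255 \cdot 42407} = \frac{239344}{475933} + \frac{42}{2809675785} = \frac{239344}{475933} + 42 \cdot \frac{1}{2809675785} = \frac{239344}{475933} + \frac{2}{133794085} = \frac{32022812432106}{63677020256305}$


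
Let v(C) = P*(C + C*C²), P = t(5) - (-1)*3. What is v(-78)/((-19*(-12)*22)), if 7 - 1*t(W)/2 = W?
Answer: -553735/836 ≈ -662.36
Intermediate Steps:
t(W) = 14 - 2*W
P = 7 (P = (14 - 2*5) - (-1)*3 = (14 - 10) - 1*(-3) = 4 + 3 = 7)
v(C) = 7*C + 7*C³ (v(C) = 7*(C + C*C²) = 7*(C + C³) = 7*C + 7*C³)
v(-78)/((-19*(-12)*22)) = (7*(-78)*(1 + (-78)²))/((-19*(-12)*22)) = (7*(-78)*(1 + 6084))/((228*22)) = (7*(-78)*6085)/5016 = -3322410*1/5016 = -553735/836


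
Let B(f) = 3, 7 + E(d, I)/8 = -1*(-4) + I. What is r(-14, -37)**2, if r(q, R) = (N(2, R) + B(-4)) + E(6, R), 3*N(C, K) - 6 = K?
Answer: 964324/9 ≈ 1.0715e+5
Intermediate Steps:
E(d, I) = -24 + 8*I (E(d, I) = -56 + 8*(-1*(-4) + I) = -56 + 8*(4 + I) = -56 + (32 + 8*I) = -24 + 8*I)
N(C, K) = 2 + K/3
r(q, R) = -19 + 25*R/3 (r(q, R) = ((2 + R/3) + 3) + (-24 + 8*R) = (5 + R/3) + (-24 + 8*R) = -19 + 25*R/3)
r(-14, -37)**2 = (-19 + (25/3)*(-37))**2 = (-19 - 925/3)**2 = (-982/3)**2 = 964324/9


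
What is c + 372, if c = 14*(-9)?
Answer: 246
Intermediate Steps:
c = -126
c + 372 = -126 + 372 = 246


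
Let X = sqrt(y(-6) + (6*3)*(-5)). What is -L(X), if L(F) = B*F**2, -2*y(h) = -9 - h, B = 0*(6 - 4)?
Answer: 0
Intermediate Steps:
B = 0 (B = 0*2 = 0)
y(h) = 9/2 + h/2 (y(h) = -(-9 - h)/2 = 9/2 + h/2)
X = I*sqrt(354)/2 (X = sqrt((9/2 + (1/2)*(-6)) + (6*3)*(-5)) = sqrt((9/2 - 3) + 18*(-5)) = sqrt(3/2 - 90) = sqrt(-177/2) = I*sqrt(354)/2 ≈ 9.4074*I)
L(F) = 0 (L(F) = 0*F**2 = 0)
-L(X) = -1*0 = 0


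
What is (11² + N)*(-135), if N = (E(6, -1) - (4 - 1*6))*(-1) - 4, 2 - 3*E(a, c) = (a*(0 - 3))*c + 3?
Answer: -16380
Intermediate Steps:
E(a, c) = -⅓ + a*c (E(a, c) = ⅔ - ((a*(0 - 3))*c + 3)/3 = ⅔ - ((a*(-3))*c + 3)/3 = ⅔ - ((-3*a)*c + 3)/3 = ⅔ - (-3*a*c + 3)/3 = ⅔ - (3 - 3*a*c)/3 = ⅔ + (-1 + a*c) = -⅓ + a*c)
N = ⅓ (N = ((-⅓ + 6*(-1)) - (4 - 1*6))*(-1) - 4 = ((-⅓ - 6) - (4 - 6))*(-1) - 4 = (-19/3 - 1*(-2))*(-1) - 4 = (-19/3 + 2)*(-1) - 4 = -13/3*(-1) - 4 = 13/3 - 4 = ⅓ ≈ 0.33333)
(11² + N)*(-135) = (11² + ⅓)*(-135) = (121 + ⅓)*(-135) = (364/3)*(-135) = -16380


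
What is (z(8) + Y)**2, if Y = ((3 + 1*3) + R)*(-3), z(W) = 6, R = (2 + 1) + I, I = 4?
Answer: 1089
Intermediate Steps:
R = 7 (R = (2 + 1) + 4 = 3 + 4 = 7)
Y = -39 (Y = ((3 + 1*3) + 7)*(-3) = ((3 + 3) + 7)*(-3) = (6 + 7)*(-3) = 13*(-3) = -39)
(z(8) + Y)**2 = (6 - 39)**2 = (-33)**2 = 1089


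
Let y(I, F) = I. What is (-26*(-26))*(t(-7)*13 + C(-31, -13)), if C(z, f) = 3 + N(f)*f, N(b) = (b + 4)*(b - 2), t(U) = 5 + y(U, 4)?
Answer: -1201928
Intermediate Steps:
t(U) = 5 + U
N(b) = (-2 + b)*(4 + b) (N(b) = (4 + b)*(-2 + b) = (-2 + b)*(4 + b))
C(z, f) = 3 + f*(-8 + f² + 2*f) (C(z, f) = 3 + (-8 + f² + 2*f)*f = 3 + f*(-8 + f² + 2*f))
(-26*(-26))*(t(-7)*13 + C(-31, -13)) = (-26*(-26))*((5 - 7)*13 + (3 - 13*(-8 + (-13)² + 2*(-13)))) = 676*(-2*13 + (3 - 13*(-8 + 169 - 26))) = 676*(-26 + (3 - 13*135)) = 676*(-26 + (3 - 1755)) = 676*(-26 - 1752) = 676*(-1778) = -1201928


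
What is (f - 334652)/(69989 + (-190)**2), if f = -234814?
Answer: -189822/35363 ≈ -5.3678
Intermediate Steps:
(f - 334652)/(69989 + (-190)**2) = (-234814 - 334652)/(69989 + (-190)**2) = -569466/(69989 + 36100) = -569466/106089 = -569466*1/106089 = -189822/35363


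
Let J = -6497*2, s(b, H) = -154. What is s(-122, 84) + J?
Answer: -13148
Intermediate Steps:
J = -12994
s(-122, 84) + J = -154 - 12994 = -13148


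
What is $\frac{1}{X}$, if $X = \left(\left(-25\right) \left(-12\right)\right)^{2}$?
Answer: $\frac{1}{90000} \approx 1.1111 \cdot 10^{-5}$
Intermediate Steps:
$X = 90000$ ($X = 300^{2} = 90000$)
$\frac{1}{X} = \frac{1}{90000}$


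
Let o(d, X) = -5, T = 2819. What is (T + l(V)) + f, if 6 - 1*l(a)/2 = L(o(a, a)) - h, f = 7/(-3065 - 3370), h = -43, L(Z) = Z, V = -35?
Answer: 17728418/6435 ≈ 2755.0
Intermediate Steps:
f = -7/6435 (f = 7/(-6435) = -1/6435*7 = -7/6435 ≈ -0.0010878)
l(a) = -64 (l(a) = 12 - 2*(-5 - 1*(-43)) = 12 - 2*(-5 + 43) = 12 - 2*38 = 12 - 76 = -64)
(T + l(V)) + f = (2819 - 64) - 7/6435 = 2755 - 7/6435 = 17728418/6435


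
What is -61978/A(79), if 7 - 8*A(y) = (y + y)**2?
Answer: 495824/24957 ≈ 19.867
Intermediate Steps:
A(y) = 7/8 - y**2/2 (A(y) = 7/8 - (y + y)**2/8 = 7/8 - 4*y**2/8 = 7/8 - y**2/2)
-61978/A(79) = -61978/(7/8 - 1/2*79**2) = -61978/(7/8 - 1/2*6241) = -61978/(7/8 - 6241/2) = -61978/(-24957/8) = -61978*(-8/24957) = 495824/24957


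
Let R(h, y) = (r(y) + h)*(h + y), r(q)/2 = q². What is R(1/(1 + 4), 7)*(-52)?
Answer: -919152/25 ≈ -36766.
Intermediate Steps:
r(q) = 2*q²
R(h, y) = (h + y)*(h + 2*y²) (R(h, y) = (2*y² + h)*(h + y) = (h + 2*y²)*(h + y) = (h + y)*(h + 2*y²))
R(1/(1 + 4), 7)*(-52) = ((1/(1 + 4))² + 2*7³ + 7/(1 + 4) + 2*7²/(1 + 4))*(-52) = ((1/5)² + 2*343 + 7/5 + 2*49/5)*(-52) = ((⅕)² + 686 + (⅕)*7 + 2*(⅕)*49)*(-52) = (1/25 + 686 + 7/5 + 98/5)*(-52) = (17676/25)*(-52) = -919152/25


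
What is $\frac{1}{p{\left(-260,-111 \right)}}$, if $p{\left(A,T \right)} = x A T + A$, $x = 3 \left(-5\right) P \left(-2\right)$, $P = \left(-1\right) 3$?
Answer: $- \frac{1}{2597660} \approx -3.8496 \cdot 10^{-7}$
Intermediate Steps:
$P = -3$
$x = -90$ ($x = 3 \left(-5\right) \left(-3\right) \left(-2\right) = \left(-15\right) \left(-3\right) \left(-2\right) = 45 \left(-2\right) = -90$)
$p{\left(A,T \right)} = A - 90 A T$ ($p{\left(A,T \right)} = - 90 A T + A = A - 90 A T$)
$\frac{1}{p{\left(-260,-111 \right)}} = \frac{1}{\left(-260\right) \left(1 - -9990\right)} = \frac{1}{\left(-260\right) \left(1 + 9990\right)} = \frac{1}{\left(-260\right) 9991} = \frac{1}{-2597660} = - \frac{1}{2597660}$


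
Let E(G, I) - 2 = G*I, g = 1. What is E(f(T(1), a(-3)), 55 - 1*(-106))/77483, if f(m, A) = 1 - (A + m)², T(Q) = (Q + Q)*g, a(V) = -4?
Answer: -481/77483 ≈ -0.0062078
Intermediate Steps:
T(Q) = 2*Q (T(Q) = (Q + Q)*1 = (2*Q)*1 = 2*Q)
E(G, I) = 2 + G*I
E(f(T(1), a(-3)), 55 - 1*(-106))/77483 = (2 + (1 - (-4 + 2*1)²)*(55 - 1*(-106)))/77483 = (2 + (1 - (-4 + 2)²)*(55 + 106))*(1/77483) = (2 + (1 - 1*(-2)²)*161)*(1/77483) = (2 + (1 - 1*4)*161)*(1/77483) = (2 + (1 - 4)*161)*(1/77483) = (2 - 3*161)*(1/77483) = (2 - 483)*(1/77483) = -481*1/77483 = -481/77483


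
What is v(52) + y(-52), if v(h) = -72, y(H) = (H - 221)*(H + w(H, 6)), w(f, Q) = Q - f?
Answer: -1710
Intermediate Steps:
y(H) = -1326 + 6*H (y(H) = (H - 221)*(H + (6 - H)) = (-221 + H)*6 = -1326 + 6*H)
v(52) + y(-52) = -72 + (-1326 + 6*(-52)) = -72 + (-1326 - 312) = -72 - 1638 = -1710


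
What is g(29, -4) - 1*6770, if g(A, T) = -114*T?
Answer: -6314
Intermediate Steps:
g(29, -4) - 1*6770 = -114*(-4) - 1*6770 = 456 - 6770 = -6314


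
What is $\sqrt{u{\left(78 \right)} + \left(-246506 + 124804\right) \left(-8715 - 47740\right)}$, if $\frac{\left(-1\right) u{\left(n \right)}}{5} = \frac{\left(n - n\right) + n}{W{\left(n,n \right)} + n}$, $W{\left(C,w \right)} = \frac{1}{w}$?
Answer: $\frac{\sqrt{10176098056896262}}{1217} \approx 82890.0$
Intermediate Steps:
$u{\left(n \right)} = - \frac{5 n}{n + \frac{1}{n}}$ ($u{\left(n \right)} = - 5 \frac{\left(n - n\right) + n}{\frac{1}{n} + n} = - 5 \frac{0 + n}{n + \frac{1}{n}} = - 5 \frac{n}{n + \frac{1}{n}} = - \frac{5 n}{n + \frac{1}{n}}$)
$\sqrt{u{\left(78 \right)} + \left(-246506 + 124804\right) \left(-8715 - 47740\right)} = \sqrt{- \frac{5 \cdot 78^{2}}{1 + 78^{2}} + \left(-246506 + 124804\right) \left(-8715 - 47740\right)} = \sqrt{\left(-5\right) 6084 \frac{1}{1 + 6084} - -6870686410} = \sqrt{\left(-5\right) 6084 \cdot \frac{1}{6085} + 6870686410} = \sqrt{- \frac{6084}{1217} + 6870686410} = \sqrt{\frac{8361625354886}{1217}} = \frac{\sqrt{10176098056896262}}{1217}$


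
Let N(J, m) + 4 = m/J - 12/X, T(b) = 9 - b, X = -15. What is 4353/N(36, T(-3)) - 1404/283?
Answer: -18538857/12169 ≈ -1523.4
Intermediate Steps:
N(J, m) = -16/5 + m/J (N(J, m) = -4 + (m/J - 12/(-15)) = -4 + (m/J - 12*(-1/15)) = -4 + (m/J + 4/5) = -4 + (4/5 + m/J) = -16/5 + m/J)
4353/N(36, T(-3)) - 1404/283 = 4353/(-16/5 + (9 - 1*(-3))/36) - 1404/283 = 4353/(-16/5 + (9 + 3)*(1/36)) - 1404*1/283 = 4353/(-16/5 + 12*(1/36)) - 1404/283 = 4353/(-16/5 + 1/3) - 1404/283 = 4353/(-43/15) - 1404/283 = 4353*(-15/43) - 1404/283 = -65295/43 - 1404/283 = -18538857/12169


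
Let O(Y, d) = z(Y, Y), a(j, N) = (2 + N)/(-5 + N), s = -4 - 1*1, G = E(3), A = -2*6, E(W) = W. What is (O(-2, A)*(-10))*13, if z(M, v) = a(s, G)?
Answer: 325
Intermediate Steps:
A = -12
G = 3
s = -5 (s = -4 - 1 = -5)
a(j, N) = (2 + N)/(-5 + N)
z(M, v) = -5/2 (z(M, v) = (2 + 3)/(-5 + 3) = 5/(-2) = -1/2*5 = -5/2)
O(Y, d) = -5/2
(O(-2, A)*(-10))*13 = -5/2*(-10)*13 = 25*13 = 325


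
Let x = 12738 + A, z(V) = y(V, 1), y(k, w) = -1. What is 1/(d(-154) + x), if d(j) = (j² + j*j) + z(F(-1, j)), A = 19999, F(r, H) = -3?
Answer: 1/80168 ≈ 1.2474e-5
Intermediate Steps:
z(V) = -1
x = 32737 (x = 12738 + 19999 = 32737)
d(j) = -1 + 2*j² (d(j) = (j² + j*j) - 1 = (j² + j²) - 1 = 2*j² - 1 = -1 + 2*j²)
1/(d(-154) + x) = 1/((-1 + 2*(-154)²) + 32737) = 1/((-1 + 2*23716) + 32737) = 1/((-1 + 47432) + 32737) = 1/(47431 + 32737) = 1/80168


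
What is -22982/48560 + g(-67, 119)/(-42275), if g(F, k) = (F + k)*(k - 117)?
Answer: -97661429/205287400 ≈ -0.47573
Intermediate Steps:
g(F, k) = (-117 + k)*(F + k) (g(F, k) = (F + k)*(-117 + k) = (-117 + k)*(F + k))
-22982/48560 + g(-67, 119)/(-42275) = -22982/48560 + (119² - 117*(-67) - 117*119 - 67*119)/(-42275) = -22982*1/48560 + (14161 + 7839 - 13923 - 7973)*(-1/42275) = -11491/24280 + 104*(-1/42275) = -11491/24280 - 104/42275 = -97661429/205287400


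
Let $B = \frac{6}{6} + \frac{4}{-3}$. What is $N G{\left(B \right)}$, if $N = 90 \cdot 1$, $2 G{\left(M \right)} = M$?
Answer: $-15$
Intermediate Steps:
$B = - \frac{1}{3}$ ($B = 6 \cdot \frac{1}{6} + 4 \left(- \frac{1}{3}\right) = 1 - \frac{4}{3} = - \frac{1}{3} \approx -0.33333$)
$G{\left(M \right)} = \frac{M}{2}$
$N = 90$
$N G{\left(B \right)} = 90 \cdot \frac{1}{2} \left(- \frac{1}{3}\right) = 90 \left(- \frac{1}{6}\right) = -15$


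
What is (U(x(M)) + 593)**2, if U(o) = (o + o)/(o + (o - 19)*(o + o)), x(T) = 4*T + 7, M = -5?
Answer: 1395545449/3969 ≈ 3.5161e+5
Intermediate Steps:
x(T) = 7 + 4*T
U(o) = 2*o/(o + 2*o*(-19 + o)) (U(o) = (2*o)/(o + (-19 + o)*(2*o)) = (2*o)/(o + 2*o*(-19 + o)) = 2*o/(o + 2*o*(-19 + o)))
(U(x(M)) + 593)**2 = (2/(-37 + 2*(7 + 4*(-5))) + 593)**2 = (2/(-37 + 2*(7 - 20)) + 593)**2 = (2/(-37 + 2*(-13)) + 593)**2 = (2/(-37 - 26) + 593)**2 = (2/(-63) + 593)**2 = (2*(-1/63) + 593)**2 = (-2/63 + 593)**2 = (37357/63)**2 = 1395545449/3969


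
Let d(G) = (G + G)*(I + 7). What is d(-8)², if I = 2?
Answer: 20736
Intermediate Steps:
d(G) = 18*G (d(G) = (G + G)*(2 + 7) = (2*G)*9 = 18*G)
d(-8)² = (18*(-8))² = (-144)² = 20736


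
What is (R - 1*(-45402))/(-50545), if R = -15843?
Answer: -29559/50545 ≈ -0.58481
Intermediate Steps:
(R - 1*(-45402))/(-50545) = (-15843 - 1*(-45402))/(-50545) = (-15843 + 45402)*(-1/50545) = 29559*(-1/50545) = -29559/50545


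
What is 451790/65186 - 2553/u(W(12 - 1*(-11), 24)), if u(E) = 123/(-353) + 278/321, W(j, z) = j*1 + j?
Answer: -9415517717132/1911612043 ≈ -4925.4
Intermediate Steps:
W(j, z) = 2*j (W(j, z) = j + j = 2*j)
u(E) = 58651/113313 (u(E) = 123*(-1/353) + 278*(1/321) = -123/353 + 278/321 = 58651/113313)
451790/65186 - 2553/u(W(12 - 1*(-11), 24)) = 451790/65186 - 2553/58651/113313 = 451790*(1/65186) - 2553*113313/58651 = 225895/32593 - 289288089/58651 = -9415517717132/1911612043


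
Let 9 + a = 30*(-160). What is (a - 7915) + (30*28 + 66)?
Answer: -11818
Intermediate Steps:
a = -4809 (a = -9 + 30*(-160) = -9 - 4800 = -4809)
(a - 7915) + (30*28 + 66) = (-4809 - 7915) + (30*28 + 66) = -12724 + (840 + 66) = -12724 + 906 = -11818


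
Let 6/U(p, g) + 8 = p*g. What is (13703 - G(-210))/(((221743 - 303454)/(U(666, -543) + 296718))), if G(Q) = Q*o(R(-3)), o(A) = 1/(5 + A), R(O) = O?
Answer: -246948894827696/4925076051 ≈ -50141.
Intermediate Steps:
U(p, g) = 6/(-8 + g*p) (U(p, g) = 6/(-8 + p*g) = 6/(-8 + g*p))
G(Q) = Q/2 (G(Q) = Q/(5 - 3) = Q/2)
(13703 - G(-210))/(((221743 - 303454)/(U(666, -543) + 296718))) = (13703 - (-210)/2)/(((221743 - 303454)/(6/(-8 - 543*666) + 296718))) = (13703 - 1*(-105))/((-81711/(6/(-8 - 361638) + 296718))) = (13703 + 105)/((-81711/(6/(-361646) + 296718))) = 13808/((-81711/(6*(-1/361646) + 296718))) = 13808/((-81711/(-3/180823 + 296718))) = 13808/((-81711/53653438911/180823)) = 13808/((-81711*180823/53653438911)) = 13808/(-4925076051/17884479637) = 13808*(-17884479637/4925076051) = -246948894827696/4925076051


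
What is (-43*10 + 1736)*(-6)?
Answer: -7836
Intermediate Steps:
(-43*10 + 1736)*(-6) = (-430 + 1736)*(-6) = 1306*(-6) = -7836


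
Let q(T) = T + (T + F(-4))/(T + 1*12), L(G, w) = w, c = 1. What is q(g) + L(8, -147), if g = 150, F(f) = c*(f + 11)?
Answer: 643/162 ≈ 3.9691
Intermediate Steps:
F(f) = 11 + f (F(f) = 1*(f + 11) = 1*(11 + f) = 11 + f)
q(T) = T + (7 + T)/(12 + T) (q(T) = T + (T + (11 - 4))/(T + 1*12) = T + (T + 7)/(T + 12) = T + (7 + T)/(12 + T))
q(g) + L(8, -147) = (7 + 150² + 13*150)/(12 + 150) - 147 = (7 + 22500 + 1950)/162 - 147 = (1/162)*24457 - 147 = 24457/162 - 147 = 643/162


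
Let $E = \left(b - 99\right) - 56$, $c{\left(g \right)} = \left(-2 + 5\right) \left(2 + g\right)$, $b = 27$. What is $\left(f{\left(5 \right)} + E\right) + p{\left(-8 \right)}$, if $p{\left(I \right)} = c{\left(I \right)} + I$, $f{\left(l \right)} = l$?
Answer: $-149$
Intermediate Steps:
$c{\left(g \right)} = 6 + 3 g$ ($c{\left(g \right)} = 3 \left(2 + g\right) = 6 + 3 g$)
$p{\left(I \right)} = 6 + 4 I$ ($p{\left(I \right)} = \left(6 + 3 I\right) + I = 6 + 4 I$)
$E = -128$ ($E = \left(27 - 99\right) - 56 = -72 - 56 = -128$)
$\left(f{\left(5 \right)} + E\right) + p{\left(-8 \right)} = \left(5 - 128\right) + \left(6 + 4 \left(-8\right)\right) = -123 + \left(6 - 32\right) = -123 - 26 = -149$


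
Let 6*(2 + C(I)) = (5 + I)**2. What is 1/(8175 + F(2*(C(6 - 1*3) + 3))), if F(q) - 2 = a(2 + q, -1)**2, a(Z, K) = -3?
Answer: 1/8186 ≈ 0.00012216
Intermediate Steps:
C(I) = -2 + (5 + I)**2/6
F(q) = 11 (F(q) = 2 + (-3)**2 = 2 + 9 = 11)
1/(8175 + F(2*(C(6 - 1*3) + 3))) = 1/(8175 + 11) = 1/8186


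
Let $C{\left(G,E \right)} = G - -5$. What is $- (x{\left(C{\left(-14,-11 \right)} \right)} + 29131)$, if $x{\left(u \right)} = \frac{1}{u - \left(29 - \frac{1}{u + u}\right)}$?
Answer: $- \frac{19954717}{685} \approx -29131.0$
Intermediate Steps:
$C{\left(G,E \right)} = 5 + G$ ($C{\left(G,E \right)} = G + 5 = 5 + G$)
$x{\left(u \right)} = \frac{1}{-29 + u + \frac{1}{2 u}}$ ($x{\left(u \right)} = \frac{1}{u - \left(29 - \frac{1}{2 u}\right)} = \frac{1}{-29 + u + \frac{1}{2 u}}$)
$- (x{\left(C{\left(-14,-11 \right)} \right)} + 29131) = - (\frac{2 \left(5 - 14\right)}{1 - 58 \left(5 - 14\right) + 2 \left(5 - 14\right)^{2}} + 29131) = - (2 \left(-9\right) \frac{1}{1 - -522 + 2 \left(-9\right)^{2}} + 29131) = - (2 \left(-9\right) \frac{1}{1 + 522 + 2 \cdot 81} + 29131) = - (2 \left(-9\right) \frac{1}{1 + 522 + 162} + 29131) = - (2 \left(-9\right) \frac{1}{685} + 29131) = - (- \frac{18}{685} + 29131) = \left(-1\right) \frac{19954717}{685} = - \frac{19954717}{685}$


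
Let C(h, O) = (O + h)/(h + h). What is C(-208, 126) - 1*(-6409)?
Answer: 1333113/208 ≈ 6409.2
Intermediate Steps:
C(h, O) = (O + h)/(2*h) (C(h, O) = (O + h)/((2*h)) = (O + h)*(1/(2*h)) = (O + h)/(2*h))
C(-208, 126) - 1*(-6409) = (½)*(126 - 208)/(-208) - 1*(-6409) = (½)*(-1/208)*(-82) + 6409 = 41/208 + 6409 = 1333113/208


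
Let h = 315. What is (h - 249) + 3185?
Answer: 3251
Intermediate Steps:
(h - 249) + 3185 = (315 - 249) + 3185 = 66 + 3185 = 3251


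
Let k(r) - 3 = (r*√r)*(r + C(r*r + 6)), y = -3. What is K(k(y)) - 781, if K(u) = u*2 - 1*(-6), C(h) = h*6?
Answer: -769 - 522*I*√3 ≈ -769.0 - 904.13*I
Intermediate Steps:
C(h) = 6*h
k(r) = 3 + r^(3/2)*(36 + r + 6*r²) (k(r) = 3 + (r*√r)*(r + 6*(r*r + 6)) = 3 + r^(3/2)*(r + 6*(r² + 6)) = 3 + r^(3/2)*(r + 6*(6 + r²)) = 3 + r^(3/2)*(r + (36 + 6*r²)) = 3 + r^(3/2)*(36 + r + 6*r²))
K(u) = 6 + 2*u (K(u) = 2*u + 6 = 6 + 2*u)
K(k(y)) - 781 = (6 + 2*(3 + (-3)^(5/2) + 6*(-3)^(3/2)*(6 + (-3)²))) - 781 = (6 + 2*(3 + 9*I*√3 + 6*(-3*I*√3)*(6 + 9))) - 781 = (6 + 2*(3 + 9*I*√3 + 6*(-3*I*√3)*15)) - 781 = (6 + 2*(3 + 9*I*√3 - 270*I*√3)) - 781 = (6 + 2*(3 - 261*I*√3)) - 781 = (6 + (6 - 522*I*√3)) - 781 = (12 - 522*I*√3) - 781 = -769 - 522*I*√3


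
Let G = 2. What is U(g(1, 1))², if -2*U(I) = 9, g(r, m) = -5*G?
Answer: 81/4 ≈ 20.250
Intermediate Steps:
g(r, m) = -10 (g(r, m) = -5*2 = -10)
U(I) = -9/2 (U(I) = -½*9 = -9/2)
U(g(1, 1))² = (-9/2)² = 81/4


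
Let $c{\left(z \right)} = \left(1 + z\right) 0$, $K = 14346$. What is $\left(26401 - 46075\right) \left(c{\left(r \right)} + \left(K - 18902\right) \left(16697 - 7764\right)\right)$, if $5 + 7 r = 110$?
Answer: $800707168152$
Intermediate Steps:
$r = 15$ ($r = - \frac{5}{7} + \frac{1}{7} \cdot 110 = - \frac{5}{7} + \frac{110}{7} = 15$)
$c{\left(z \right)} = 0$
$\left(26401 - 46075\right) \left(c{\left(r \right)} + \left(K - 18902\right) \left(16697 - 7764\right)\right) = \left(26401 - 46075\right) \left(0 + \left(14346 - 18902\right) \left(16697 - 7764\right)\right) = - 19674 \left(0 - 40698748\right) = \left(-19674\right) \left(-40698748\right) = 800707168152$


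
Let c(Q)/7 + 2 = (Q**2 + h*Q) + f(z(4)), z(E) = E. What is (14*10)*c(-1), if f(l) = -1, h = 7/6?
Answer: -9310/3 ≈ -3103.3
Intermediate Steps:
h = 7/6 (h = 7*(1/6) = 7/6 ≈ 1.1667)
c(Q) = -21 + 7*Q**2 + 49*Q/6 (c(Q) = -14 + 7*((Q**2 + 7*Q/6) - 1) = -14 + 7*(-1 + Q**2 + 7*Q/6) = -14 + (-7 + 7*Q**2 + 49*Q/6) = -21 + 7*Q**2 + 49*Q/6)
(14*10)*c(-1) = (14*10)*(-21 + 7*(-1)**2 + (49/6)*(-1)) = 140*(-21 + 7*1 - 49/6) = 140*(-21 + 7 - 49/6) = 140*(-133/6) = -9310/3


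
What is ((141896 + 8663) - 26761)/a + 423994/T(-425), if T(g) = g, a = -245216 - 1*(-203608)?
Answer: -8847078251/8841700 ≈ -1000.6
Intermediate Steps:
a = -41608 (a = -245216 + 203608 = -41608)
((141896 + 8663) - 26761)/a + 423994/T(-425) = ((141896 + 8663) - 26761)/(-41608) + 423994/(-425) = (150559 - 26761)*(-1/41608) + 423994*(-1/425) = 123798*(-1/41608) - 423994/425 = -61899/20804 - 423994/425 = -8847078251/8841700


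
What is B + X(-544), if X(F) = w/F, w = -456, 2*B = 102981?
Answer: 3501411/68 ≈ 51491.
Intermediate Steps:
B = 102981/2 (B = (1/2)*102981 = 102981/2 ≈ 51491.)
X(F) = -456/F
B + X(-544) = 102981/2 - 456/(-544) = 102981/2 - 456*(-1/544) = 102981/2 + 57/68 = 3501411/68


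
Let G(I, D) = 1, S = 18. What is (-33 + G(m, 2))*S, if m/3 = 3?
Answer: -576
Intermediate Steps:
m = 9 (m = 3*3 = 9)
(-33 + G(m, 2))*S = (-33 + 1)*18 = -32*18 = -576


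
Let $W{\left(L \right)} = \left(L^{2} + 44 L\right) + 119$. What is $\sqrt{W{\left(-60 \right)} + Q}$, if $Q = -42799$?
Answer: $2 i \sqrt{10430} \approx 204.25 i$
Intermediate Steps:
$W{\left(L \right)} = 119 + L^{2} + 44 L$
$\sqrt{W{\left(-60 \right)} + Q} = \sqrt{\left(119 + \left(-60\right)^{2} + 44 \left(-60\right)\right) - 42799} = \sqrt{\left(119 + 3600 - 2640\right) - 42799} = \sqrt{1079 - 42799} = \sqrt{-41720} = 2 i \sqrt{10430}$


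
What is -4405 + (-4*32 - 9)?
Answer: -4542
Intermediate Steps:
-4405 + (-4*32 - 9) = -4405 + (-128 - 9) = -4405 - 137 = -4542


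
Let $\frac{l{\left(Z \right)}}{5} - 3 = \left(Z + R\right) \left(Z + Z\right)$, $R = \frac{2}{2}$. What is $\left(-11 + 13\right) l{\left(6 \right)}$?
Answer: $870$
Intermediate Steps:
$R = 1$ ($R = 2 \cdot \frac{1}{2} = 1$)
$l{\left(Z \right)} = 15 + 10 Z \left(1 + Z\right)$ ($l{\left(Z \right)} = 15 + 5 \left(Z + 1\right) \left(Z + Z\right) = 15 + 5 \left(1 + Z\right) 2 Z = 15 + 5 \cdot 2 Z \left(1 + Z\right) = 15 + 10 Z \left(1 + Z\right)$)
$\left(-11 + 13\right) l{\left(6 \right)} = \left(-11 + 13\right) \left(15 + 10 \cdot 6 + 10 \cdot 6^{2}\right) = 2 \left(15 + 60 + 10 \cdot 36\right) = 2 \left(15 + 60 + 360\right) = 2 \cdot 435 = 870$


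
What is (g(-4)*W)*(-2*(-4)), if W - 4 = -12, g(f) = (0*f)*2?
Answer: 0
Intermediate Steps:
g(f) = 0 (g(f) = 0*2 = 0)
W = -8 (W = 4 - 12 = -8)
(g(-4)*W)*(-2*(-4)) = (0*(-8))*(-2*(-4)) = 0*8 = 0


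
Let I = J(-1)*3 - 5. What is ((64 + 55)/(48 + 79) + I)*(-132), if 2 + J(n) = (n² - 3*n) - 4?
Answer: 168696/127 ≈ 1328.3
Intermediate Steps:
J(n) = -6 + n² - 3*n (J(n) = -2 + ((n² - 3*n) - 4) = -2 + (-4 + n² - 3*n) = -6 + n² - 3*n)
I = -11 (I = (-6 + (-1)² - 3*(-1))*3 - 5 = (-6 + 1 + 3)*3 - 5 = -2*3 - 5 = -6 - 5 = -11)
((64 + 55)/(48 + 79) + I)*(-132) = ((64 + 55)/(48 + 79) - 11)*(-132) = (119/127 - 11)*(-132) = -1278/127*(-132) = 168696/127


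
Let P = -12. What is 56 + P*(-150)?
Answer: 1856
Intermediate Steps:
56 + P*(-150) = 56 - 12*(-150) = 56 + 1800 = 1856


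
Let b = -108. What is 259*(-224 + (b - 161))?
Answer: -127687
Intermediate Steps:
259*(-224 + (b - 161)) = 259*(-224 + (-108 - 161)) = 259*(-224 - 269) = 259*(-493) = -127687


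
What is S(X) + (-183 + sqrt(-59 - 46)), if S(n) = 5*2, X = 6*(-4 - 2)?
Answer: -173 + I*sqrt(105) ≈ -173.0 + 10.247*I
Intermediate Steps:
X = -36 (X = 6*(-6) = -36)
S(n) = 10
S(X) + (-183 + sqrt(-59 - 46)) = 10 + (-183 + sqrt(-59 - 46)) = 10 + (-183 + sqrt(-105)) = 10 + (-183 + I*sqrt(105)) = -173 + I*sqrt(105)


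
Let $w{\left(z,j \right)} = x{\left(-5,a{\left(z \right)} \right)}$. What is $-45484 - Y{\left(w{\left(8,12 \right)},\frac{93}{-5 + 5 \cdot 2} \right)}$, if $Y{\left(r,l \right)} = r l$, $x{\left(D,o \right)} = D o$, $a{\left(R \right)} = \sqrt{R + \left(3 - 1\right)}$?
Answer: $-45484 + 93 \sqrt{10} \approx -45190.0$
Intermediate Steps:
$a{\left(R \right)} = \sqrt{2 + R}$ ($a{\left(R \right)} = \sqrt{R + \left(3 - 1\right)} = \sqrt{R + 2} = \sqrt{2 + R}$)
$w{\left(z,j \right)} = - 5 \sqrt{2 + z}$
$Y{\left(r,l \right)} = l r$
$-45484 - Y{\left(w{\left(8,12 \right)},\frac{93}{-5 + 5 \cdot 2} \right)} = -45484 - \frac{93}{-5 + 5 \cdot 2} \left(- 5 \sqrt{2 + 8}\right) = -45484 - \frac{93}{-5 + 10} \left(- 5 \sqrt{10}\right) = -45484 - \frac{93}{5} \left(- 5 \sqrt{10}\right) = -45484 - 93 \cdot \frac{1}{5} \left(- 5 \sqrt{10}\right) = -45484 - \frac{93 \left(- 5 \sqrt{10}\right)}{5} = -45484 - - 93 \sqrt{10} = -45484 + 93 \sqrt{10}$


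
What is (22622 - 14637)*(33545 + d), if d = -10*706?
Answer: 211482725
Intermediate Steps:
d = -7060
(22622 - 14637)*(33545 + d) = (22622 - 14637)*(33545 - 7060) = 7985*26485 = 211482725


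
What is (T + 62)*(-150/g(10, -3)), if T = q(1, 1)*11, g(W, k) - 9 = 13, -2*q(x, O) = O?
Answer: -8475/22 ≈ -385.23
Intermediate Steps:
q(x, O) = -O/2
g(W, k) = 22 (g(W, k) = 9 + 13 = 22)
T = -11/2 (T = -1/2*1*11 = -1/2*11 = -11/2 ≈ -5.5000)
(T + 62)*(-150/g(10, -3)) = (-11/2 + 62)*(-150/22) = 113*(-150*1/22)/2 = (113/2)*(-75/11) = -8475/22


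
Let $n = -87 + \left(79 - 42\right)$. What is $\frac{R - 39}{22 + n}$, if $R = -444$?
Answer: $\frac{69}{4} \approx 17.25$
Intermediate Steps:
$n = -50$ ($n = -87 + \left(79 - 42\right) = -87 + 37 = -50$)
$\frac{R - 39}{22 + n} = \frac{-444 - 39}{22 - 50} = - \frac{483}{-28} = \left(-483\right) \left(- \frac{1}{28}\right) = \frac{69}{4}$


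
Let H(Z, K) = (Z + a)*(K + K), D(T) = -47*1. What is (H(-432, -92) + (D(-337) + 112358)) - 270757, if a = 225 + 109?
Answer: -140414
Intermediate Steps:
a = 334
D(T) = -47
H(Z, K) = 2*K*(334 + Z) (H(Z, K) = (Z + 334)*(K + K) = (334 + Z)*(2*K) = 2*K*(334 + Z))
(H(-432, -92) + (D(-337) + 112358)) - 270757 = (2*(-92)*(334 - 432) + (-47 + 112358)) - 270757 = (2*(-92)*(-98) + 112311) - 270757 = (18032 + 112311) - 270757 = 130343 - 270757 = -140414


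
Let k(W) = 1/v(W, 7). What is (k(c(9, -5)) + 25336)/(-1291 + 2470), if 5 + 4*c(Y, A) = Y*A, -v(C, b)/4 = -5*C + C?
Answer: 5067199/235800 ≈ 21.489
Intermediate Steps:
v(C, b) = 16*C (v(C, b) = -4*(-5*C + C) = -(-16)*C = 16*C)
c(Y, A) = -5/4 + A*Y/4 (c(Y, A) = -5/4 + (Y*A)/4 = -5/4 + (A*Y)/4 = -5/4 + A*Y/4)
k(W) = 1/(16*W)
(k(c(9, -5)) + 25336)/(-1291 + 2470) = (1/(16*(-5/4 + (1/4)*(-5)*9)) + 25336)/(-1291 + 2470) = (1/(16*(-5/4 - 45/4)) + 25336)/1179 = (1/(16*(-25/2)) + 25336)*(1/1179) = ((1/16)*(-2/25) + 25336)*(1/1179) = (-1/200 + 25336)*(1/1179) = (5067199/200)*(1/1179) = 5067199/235800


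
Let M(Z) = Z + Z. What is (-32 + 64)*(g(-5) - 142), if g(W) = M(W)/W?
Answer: -4480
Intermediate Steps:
M(Z) = 2*Z
g(W) = 2 (g(W) = (2*W)/W = 2)
(-32 + 64)*(g(-5) - 142) = (-32 + 64)*(2 - 142) = 32*(-140) = -4480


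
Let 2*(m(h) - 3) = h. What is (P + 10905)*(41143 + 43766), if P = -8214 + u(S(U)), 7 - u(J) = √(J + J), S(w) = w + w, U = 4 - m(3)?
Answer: 229084482 - 84909*I*√2 ≈ 2.2908e+8 - 1.2008e+5*I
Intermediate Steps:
m(h) = 3 + h/2
U = -½ (U = 4 - (3 + (½)*3) = 4 - (3 + 3/2) = 4 - 1*9/2 = 4 - 9/2 = -½ ≈ -0.50000)
S(w) = 2*w
u(J) = 7 - √2*√J (u(J) = 7 - √(J + J) = 7 - √(2*J) = 7 - √2*√J)
P = -8207 - I*√2 (P = -8214 + (7 - √2*√(2*(-½))) = -8214 + (7 - √2*√(-1)) = -8214 + (7 - √2*I) = -8214 + (7 - I*√2) = -8207 - I*√2 ≈ -8207.0 - 1.4142*I)
(P + 10905)*(41143 + 43766) = ((-8207 - I*√2) + 10905)*(41143 + 43766) = (2698 - I*√2)*84909 = 229084482 - 84909*I*√2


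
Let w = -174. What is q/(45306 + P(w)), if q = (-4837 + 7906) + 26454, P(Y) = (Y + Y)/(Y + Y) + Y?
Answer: 29523/45133 ≈ 0.65413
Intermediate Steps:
P(Y) = 1 + Y (P(Y) = (2*Y)/((2*Y)) + Y = (2*Y)*(1/(2*Y)) + Y = 1 + Y)
q = 29523 (q = 3069 + 26454 = 29523)
q/(45306 + P(w)) = 29523/(45306 + (1 - 174)) = 29523/(45306 - 173) = 29523/45133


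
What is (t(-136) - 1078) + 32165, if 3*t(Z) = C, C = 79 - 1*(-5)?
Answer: 31115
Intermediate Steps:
C = 84 (C = 79 + 5 = 84)
t(Z) = 28 (t(Z) = (⅓)*84 = 28)
(t(-136) - 1078) + 32165 = (28 - 1078) + 32165 = -1050 + 32165 = 31115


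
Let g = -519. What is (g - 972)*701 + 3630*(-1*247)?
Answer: -1941801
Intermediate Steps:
(g - 972)*701 + 3630*(-1*247) = (-519 - 972)*701 + 3630*(-1*247) = -1491*701 + 3630*(-247) = -1045191 - 896610 = -1941801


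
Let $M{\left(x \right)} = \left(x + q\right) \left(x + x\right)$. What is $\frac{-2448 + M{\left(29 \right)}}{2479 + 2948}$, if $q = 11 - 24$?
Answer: $- \frac{1520}{5427} \approx -0.28008$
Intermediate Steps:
$q = -13$
$M{\left(x \right)} = 2 x \left(-13 + x\right)$ ($M{\left(x \right)} = \left(x - 13\right) \left(x + x\right) = \left(-13 + x\right) 2 x = 2 x \left(-13 + x\right)$)
$\frac{-2448 + M{\left(29 \right)}}{2479 + 2948} = \frac{-2448 + 2 \cdot 29 \left(-13 + 29\right)}{2479 + 2948} = \frac{-2448 + 2 \cdot 29 \cdot 16}{5427} = \left(-2448 + 928\right) \frac{1}{5427} = \left(-1520\right) \frac{1}{5427} = - \frac{1520}{5427}$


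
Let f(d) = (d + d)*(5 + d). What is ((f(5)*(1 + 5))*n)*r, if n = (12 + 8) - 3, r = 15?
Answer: 153000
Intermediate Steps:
f(d) = 2*d*(5 + d) (f(d) = (2*d)*(5 + d) = 2*d*(5 + d))
n = 17 (n = 20 - 3 = 17)
((f(5)*(1 + 5))*n)*r = (((2*5*(5 + 5))*(1 + 5))*17)*15 = (((2*5*10)*6)*17)*15 = ((100*6)*17)*15 = (600*17)*15 = 10200*15 = 153000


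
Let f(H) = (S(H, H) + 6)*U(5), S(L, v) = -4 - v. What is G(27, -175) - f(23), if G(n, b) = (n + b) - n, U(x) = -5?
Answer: -280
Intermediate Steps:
f(H) = -10 + 5*H (f(H) = ((-4 - H) + 6)*(-5) = (2 - H)*(-5) = -10 + 5*H)
G(n, b) = b (G(n, b) = (b + n) - n = b)
G(27, -175) - f(23) = -175 - (-10 + 5*23) = -175 - (-10 + 115) = -175 - 1*105 = -175 - 105 = -280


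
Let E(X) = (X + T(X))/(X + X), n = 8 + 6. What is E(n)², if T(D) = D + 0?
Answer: 1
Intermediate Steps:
T(D) = D
n = 14
E(X) = 1 (E(X) = (X + X)/(X + X) = (2*X)/((2*X)) = (2*X)*(1/(2*X)) = 1)
E(n)² = 1² = 1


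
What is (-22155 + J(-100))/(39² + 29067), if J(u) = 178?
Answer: -21977/30588 ≈ -0.71848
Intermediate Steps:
(-22155 + J(-100))/(39² + 29067) = (-22155 + 178)/(39² + 29067) = -21977/(1521 + 29067) = -21977/30588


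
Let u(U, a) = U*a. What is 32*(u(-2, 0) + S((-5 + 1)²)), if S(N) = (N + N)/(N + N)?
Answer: 32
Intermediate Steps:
S(N) = 1 (S(N) = (2*N)/((2*N)) = (2*N)*(1/(2*N)) = 1)
32*(u(-2, 0) + S((-5 + 1)²)) = 32*(-2*0 + 1) = 32*(0 + 1) = 32*1 = 32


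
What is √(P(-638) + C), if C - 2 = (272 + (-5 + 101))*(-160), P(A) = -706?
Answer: 56*I*√19 ≈ 244.1*I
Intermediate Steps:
C = -58878 (C = 2 + (272 + (-5 + 101))*(-160) = 2 + (272 + 96)*(-160) = 2 + 368*(-160) = 2 - 58880 = -58878)
√(P(-638) + C) = √(-706 - 58878) = √(-59584) = 56*I*√19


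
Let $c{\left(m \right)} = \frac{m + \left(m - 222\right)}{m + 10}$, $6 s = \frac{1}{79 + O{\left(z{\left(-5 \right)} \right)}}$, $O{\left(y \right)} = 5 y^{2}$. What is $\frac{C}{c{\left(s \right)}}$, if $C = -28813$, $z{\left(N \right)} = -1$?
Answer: $\frac{145246333}{111886} \approx 1298.2$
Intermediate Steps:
$s = \frac{1}{504}$ ($s = \frac{1}{6 \left(79 + 5 \left(-1\right)^{2}\right)} = \frac{1}{6 \left(79 + 5 \cdot 1\right)} = \frac{1}{6 \left(79 + 5\right)} = \frac{1}{6 \cdot 84} = \frac{1}{6} \cdot \frac{1}{84} = \frac{1}{504} \approx 0.0019841$)
$c{\left(m \right)} = \frac{-222 + 2 m}{10 + m}$ ($c{\left(m \right)} = \frac{m + \left(-222 + m\right)}{10 + m} = \frac{-222 + 2 m}{10 + m}$)
$\frac{C}{c{\left(s \right)}} = - \frac{28813}{2 \frac{1}{10 + \frac{1}{504}} \left(-111 + \frac{1}{504}\right)} = - \frac{28813}{2 \frac{1}{\frac{5041}{504}} \left(- \frac{55943}{504}\right)} = - \frac{28813}{2 \cdot \frac{504}{5041} \left(- \frac{55943}{504}\right)} = - \frac{28813}{- \frac{111886}{5041}} = \left(-28813\right) \left(- \frac{5041}{111886}\right) = \frac{145246333}{111886}$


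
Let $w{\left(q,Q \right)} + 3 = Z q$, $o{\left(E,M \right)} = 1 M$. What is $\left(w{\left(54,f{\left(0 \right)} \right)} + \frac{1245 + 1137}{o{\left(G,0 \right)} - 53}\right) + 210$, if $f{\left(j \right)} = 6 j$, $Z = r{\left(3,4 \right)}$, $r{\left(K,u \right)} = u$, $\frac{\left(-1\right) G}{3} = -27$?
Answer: $\frac{20037}{53} \approx 378.06$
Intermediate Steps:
$G = 81$ ($G = \left(-3\right) \left(-27\right) = 81$)
$o{\left(E,M \right)} = M$
$Z = 4$
$w{\left(q,Q \right)} = -3 + 4 q$
$\left(w{\left(54,f{\left(0 \right)} \right)} + \frac{1245 + 1137}{o{\left(G,0 \right)} - 53}\right) + 210 = \left(\left(-3 + 4 \cdot 54\right) + \frac{1245 + 1137}{0 - 53}\right) + 210 = \left(\left(-3 + 216\right) + \frac{2382}{-53}\right) + 210 = \left(213 + 2382 \left(- \frac{1}{53}\right)\right) + 210 = \left(213 - \frac{2382}{53}\right) + 210 = \frac{8907}{53} + 210 = \frac{20037}{53}$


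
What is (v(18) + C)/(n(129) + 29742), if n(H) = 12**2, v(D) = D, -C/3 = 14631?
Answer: -14625/9962 ≈ -1.4681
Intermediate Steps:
C = -43893 (C = -3*14631 = -43893)
n(H) = 144
(v(18) + C)/(n(129) + 29742) = (18 - 43893)/(144 + 29742) = -43875/29886 = -43875*1/29886 = -14625/9962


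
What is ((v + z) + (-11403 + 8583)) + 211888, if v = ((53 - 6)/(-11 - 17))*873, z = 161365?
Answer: 10331093/28 ≈ 3.6897e+5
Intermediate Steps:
v = -41031/28 (v = (47/(-28))*873 = (47*(-1/28))*873 = -47/28*873 = -41031/28 ≈ -1465.4)
((v + z) + (-11403 + 8583)) + 211888 = ((-41031/28 + 161365) + (-11403 + 8583)) + 211888 = (4477189/28 - 2820) + 211888 = 4398229/28 + 211888 = 10331093/28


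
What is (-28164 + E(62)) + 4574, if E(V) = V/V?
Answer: -23589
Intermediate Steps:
E(V) = 1
(-28164 + E(62)) + 4574 = (-28164 + 1) + 4574 = -28163 + 4574 = -23589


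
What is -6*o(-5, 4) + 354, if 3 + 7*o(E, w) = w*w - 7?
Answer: 2442/7 ≈ 348.86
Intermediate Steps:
o(E, w) = -10/7 + w²/7 (o(E, w) = -3/7 + (w*w - 7)/7 = -3/7 + (w² - 7)/7 = -3/7 + (-7 + w²)/7 = -3/7 + (-1 + w²/7) = -10/7 + w²/7)
-6*o(-5, 4) + 354 = -6*(-10/7 + (⅐)*4²) + 354 = -6*(-10/7 + (⅐)*16) + 354 = -6*(-10/7 + 16/7) + 354 = -6*6/7 + 354 = -36/7 + 354 = 2442/7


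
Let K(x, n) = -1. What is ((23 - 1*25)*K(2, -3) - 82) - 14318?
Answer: -14398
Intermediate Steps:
((23 - 1*25)*K(2, -3) - 82) - 14318 = ((23 - 1*25)*(-1) - 82) - 14318 = ((23 - 25)*(-1) - 82) - 14318 = (-2*(-1) - 82) - 14318 = (2 - 82) - 14318 = -80 - 14318 = -14398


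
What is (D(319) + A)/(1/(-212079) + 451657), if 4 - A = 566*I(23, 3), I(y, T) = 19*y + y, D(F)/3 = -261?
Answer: -55382097981/95786964902 ≈ -0.57818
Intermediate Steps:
D(F) = -783 (D(F) = 3*(-261) = -783)
I(y, T) = 20*y
A = -260356 (A = 4 - 566*20*23 = 4 - 566*460 = 4 - 1*260360 = 4 - 260360 = -260356)
(D(319) + A)/(1/(-212079) + 451657) = (-783 - 260356)/(1/(-212079) + 451657) = -261139/(-1/212079 + 451657) = -261139/95786964902/212079 = -261139*212079/95786964902 = -55382097981/95786964902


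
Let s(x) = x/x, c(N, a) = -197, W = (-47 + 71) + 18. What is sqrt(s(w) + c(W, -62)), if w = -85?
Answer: 14*I ≈ 14.0*I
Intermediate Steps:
W = 42 (W = 24 + 18 = 42)
s(x) = 1
sqrt(s(w) + c(W, -62)) = sqrt(1 - 197) = sqrt(-196) = 14*I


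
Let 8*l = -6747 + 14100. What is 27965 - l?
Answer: 216367/8 ≈ 27046.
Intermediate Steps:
l = 7353/8 (l = (-6747 + 14100)/8 = (1/8)*7353 = 7353/8 ≈ 919.13)
27965 - l = 27965 - 1*7353/8 = 27965 - 7353/8 = 216367/8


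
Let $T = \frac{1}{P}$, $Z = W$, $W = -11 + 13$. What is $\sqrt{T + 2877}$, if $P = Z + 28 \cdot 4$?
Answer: $\frac{\sqrt{37389606}}{114} \approx 53.638$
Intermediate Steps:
$W = 2$
$Z = 2$
$P = 114$ ($P = 2 + 28 \cdot 4 = 2 + 112 = 114$)
$T = \frac{1}{114} \approx 0.0087719$
$\sqrt{T + 2877} = \sqrt{\frac{1}{114} + 2877} = \sqrt{\frac{327979}{114}} = \frac{\sqrt{37389606}}{114}$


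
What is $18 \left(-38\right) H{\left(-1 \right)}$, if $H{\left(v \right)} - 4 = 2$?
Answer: $-4104$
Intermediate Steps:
$H{\left(v \right)} = 6$ ($H{\left(v \right)} = 4 + 2 = 6$)
$18 \left(-38\right) H{\left(-1 \right)} = 18 \left(-38\right) 6 = \left(-684\right) 6 = -4104$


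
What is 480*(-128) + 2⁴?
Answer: -61424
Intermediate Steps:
480*(-128) + 2⁴ = -61440 + 16 = -61424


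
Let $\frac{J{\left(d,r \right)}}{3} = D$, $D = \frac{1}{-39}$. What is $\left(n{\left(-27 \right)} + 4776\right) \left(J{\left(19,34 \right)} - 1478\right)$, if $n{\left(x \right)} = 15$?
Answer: $- \frac{92059065}{13} \approx -7.0815 \cdot 10^{6}$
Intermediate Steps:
$D = - \frac{1}{39} \approx -0.025641$
$J{\left(d,r \right)} = - \frac{1}{13}$ ($J{\left(d,r \right)} = 3 \left(- \frac{1}{39}\right) = - \frac{1}{13}$)
$\left(n{\left(-27 \right)} + 4776\right) \left(J{\left(19,34 \right)} - 1478\right) = \left(15 + 4776\right) \left(- \frac{1}{13} - 1478\right) = 4791 \left(- \frac{19215}{13}\right) = - \frac{92059065}{13}$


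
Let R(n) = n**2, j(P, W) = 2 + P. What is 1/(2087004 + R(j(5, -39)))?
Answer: 1/2087053 ≈ 4.7914e-7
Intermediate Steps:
1/(2087004 + R(j(5, -39))) = 1/(2087004 + (2 + 5)**2) = 1/(2087004 + 7**2) = 1/(2087004 + 49) = 1/2087053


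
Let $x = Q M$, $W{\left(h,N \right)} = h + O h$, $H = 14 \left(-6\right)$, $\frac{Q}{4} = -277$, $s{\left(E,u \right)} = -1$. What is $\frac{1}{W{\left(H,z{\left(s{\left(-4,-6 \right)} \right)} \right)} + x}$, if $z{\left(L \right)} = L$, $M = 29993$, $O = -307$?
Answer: $- \frac{1}{33206540} \approx -3.0115 \cdot 10^{-8}$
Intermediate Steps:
$Q = -1108$ ($Q = 4 \left(-277\right) = -1108$)
$H = -84$
$W{\left(h,N \right)} = - 306 h$ ($W{\left(h,N \right)} = h - 307 h = - 306 h$)
$x = -33232244$ ($x = \left(-1108\right) 29993 = -33232244$)
$\frac{1}{W{\left(H,z{\left(s{\left(-4,-6 \right)} \right)} \right)} + x} = \frac{1}{\left(-306\right) \left(-84\right) - 33232244} = \frac{1}{25704 - 33232244} = \frac{1}{-33206540} = - \frac{1}{33206540}$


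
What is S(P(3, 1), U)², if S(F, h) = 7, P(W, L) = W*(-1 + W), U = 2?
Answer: 49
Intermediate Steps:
S(P(3, 1), U)² = 7² = 49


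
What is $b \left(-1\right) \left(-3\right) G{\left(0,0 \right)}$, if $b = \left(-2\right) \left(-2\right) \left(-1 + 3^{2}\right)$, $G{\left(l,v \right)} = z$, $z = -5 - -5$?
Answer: $0$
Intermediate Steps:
$z = 0$ ($z = -5 + 5 = 0$)
$G{\left(l,v \right)} = 0$
$b = 32$ ($b = 4 \left(-1 + 9\right) = 4 \cdot 8 = 32$)
$b \left(-1\right) \left(-3\right) G{\left(0,0 \right)} = 32 \left(-1\right) \left(-3\right) 0 = 32 \cdot 3 \cdot 0 = 32 \cdot 0 = 0$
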